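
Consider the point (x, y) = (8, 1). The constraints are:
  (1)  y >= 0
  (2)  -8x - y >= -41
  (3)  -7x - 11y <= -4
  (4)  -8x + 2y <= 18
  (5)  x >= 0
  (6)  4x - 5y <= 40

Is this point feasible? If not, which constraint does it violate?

not feasible — violates (2)

Constraint (2): -8x - y = -65, which is not ≥ -41. All other constraints are satisfied.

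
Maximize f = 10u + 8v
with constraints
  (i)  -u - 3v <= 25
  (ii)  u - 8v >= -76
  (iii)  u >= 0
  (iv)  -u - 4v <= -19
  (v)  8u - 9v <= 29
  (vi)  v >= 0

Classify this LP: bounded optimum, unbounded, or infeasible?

Vertices and f = 10u + 8v:
  (0, 19/2) → f = 76
  (916/55, 637/55) → f = 1296/5
  (0, 19/4) → f = 38
  (7, 3) → f = 94
The feasible region has finitely many vertices and no improving ray; the maximum is 1296/5 at (916/55, 637/55).

bounded optimum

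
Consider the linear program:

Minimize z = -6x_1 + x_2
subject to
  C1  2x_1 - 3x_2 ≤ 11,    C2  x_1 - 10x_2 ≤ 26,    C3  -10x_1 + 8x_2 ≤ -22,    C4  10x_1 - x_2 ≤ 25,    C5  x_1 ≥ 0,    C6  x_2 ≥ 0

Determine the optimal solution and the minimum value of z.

Vertices and z = -6x_1 + x_2:
  (89/35, 3/7) → z = -519/35
  (11/5, 0) → z = -66/5
  (5/2, 0) → z = -15

At the optimal vertex, 10x_1 - x_2 = 25 and x_2 = 0.
Solving simultaneously gives x_1 = 5/2, x_2 = 0.

x_1 = 5/2, x_2 = 0, minimum z = -15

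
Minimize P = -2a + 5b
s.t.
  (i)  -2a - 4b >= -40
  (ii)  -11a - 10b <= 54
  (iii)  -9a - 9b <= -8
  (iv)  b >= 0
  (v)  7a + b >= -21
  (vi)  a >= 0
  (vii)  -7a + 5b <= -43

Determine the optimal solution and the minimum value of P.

a = 20, b = 0, minimum P = -40

Extreme points and P = -2a + 5b:
  (20, 0) → P = -40
  (186/19, 97/19) → P = 113/19
  (43/7, 0) → P = -86/7

At the optimal vertex, -2a - 4b = -40 and b = 0.
Solving simultaneously gives a = 20, b = 0.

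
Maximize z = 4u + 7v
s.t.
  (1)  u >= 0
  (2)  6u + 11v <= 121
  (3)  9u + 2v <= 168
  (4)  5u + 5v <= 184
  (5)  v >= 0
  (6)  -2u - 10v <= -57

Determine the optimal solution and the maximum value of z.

u = 583/38, v = 50/19, maximum z = 1516/19

Extreme points and z = 4u + 7v:
  (0, 11) → z = 77
  (0, 57/10) → z = 399/10
  (583/38, 50/19) → z = 1516/19

At the optimal vertex, 6u + 11v = 121 and -2u - 10v = -57.
Solving simultaneously gives u = 583/38, v = 50/19.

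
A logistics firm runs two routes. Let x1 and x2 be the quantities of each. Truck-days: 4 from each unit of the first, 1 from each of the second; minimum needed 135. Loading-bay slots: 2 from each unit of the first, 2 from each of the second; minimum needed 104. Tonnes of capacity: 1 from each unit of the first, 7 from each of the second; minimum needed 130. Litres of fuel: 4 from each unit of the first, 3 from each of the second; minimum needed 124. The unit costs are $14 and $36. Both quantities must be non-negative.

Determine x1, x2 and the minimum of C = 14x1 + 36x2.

Corner points and C = 14x1 + 36x2:
  (0, 135) → C = 4860
  (130, 0) → C = 1820
  (83/3, 73/3) → C = 3790/3
  (39, 13) → C = 1014
The feasible region is unbounded (it extends along (0, 1), (1, 0)), but C strictly increases along every unbounded feasible direction, so there is no improving ray and the minimum is attained at a vertex.

x1 = 39, x2 = 13, minimum C = 1014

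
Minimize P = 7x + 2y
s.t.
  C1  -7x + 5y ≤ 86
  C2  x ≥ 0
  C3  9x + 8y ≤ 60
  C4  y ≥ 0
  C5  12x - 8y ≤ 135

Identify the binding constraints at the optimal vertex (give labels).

Extreme points and P = 7x + 2y:
  (0, 15/2) → P = 15
  (0, 0) → P = 0
  (20/3, 0) → P = 140/3

The minimum is at (0, 0). Substituting into each constraint, equality holds for C2 and C4; the remaining constraints have slack.

C2 and C4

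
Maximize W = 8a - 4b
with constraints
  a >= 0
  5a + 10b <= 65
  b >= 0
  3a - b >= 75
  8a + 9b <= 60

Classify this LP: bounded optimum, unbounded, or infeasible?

infeasible

The boundaries a = 0 and 5a + 10b = 65 meet at (0, 13/2), but that point violates 3a - b ≥ 75. Every candidate vertex is excluded by some other constraint, so the feasible region is empty.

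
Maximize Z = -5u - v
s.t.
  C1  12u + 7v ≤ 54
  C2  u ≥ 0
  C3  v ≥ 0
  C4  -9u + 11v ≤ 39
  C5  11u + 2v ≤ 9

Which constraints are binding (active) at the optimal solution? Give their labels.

C2 and C3

Extreme points and Z = -5u - v:
  (0, 0) → Z = 0
  (0, 39/11) → Z = -39/11
  (9/11, 0) → Z = -45/11
  (21/139, 510/139) → Z = -615/139

The maximum is at (0, 0). Substituting into each constraint, equality holds for C2 and C3; the remaining constraints have slack.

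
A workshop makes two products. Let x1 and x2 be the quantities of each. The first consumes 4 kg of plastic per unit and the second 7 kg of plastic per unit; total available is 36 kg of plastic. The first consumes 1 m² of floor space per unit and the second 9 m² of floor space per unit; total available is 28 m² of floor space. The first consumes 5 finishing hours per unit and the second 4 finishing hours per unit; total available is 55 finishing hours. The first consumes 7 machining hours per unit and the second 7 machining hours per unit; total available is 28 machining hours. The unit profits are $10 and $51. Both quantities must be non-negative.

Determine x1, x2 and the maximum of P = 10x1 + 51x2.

x1 = 1, x2 = 3, maximum P = 163

Extreme points and P = 10x1 + 51x2:
  (0, 0) → P = 0
  (0, 28/9) → P = 476/3
  (4, 0) → P = 40
  (1, 3) → P = 163

At the optimal vertex, x1 + 9x2 = 28 and 7x1 + 7x2 = 28.
Solving simultaneously gives x1 = 1, x2 = 3.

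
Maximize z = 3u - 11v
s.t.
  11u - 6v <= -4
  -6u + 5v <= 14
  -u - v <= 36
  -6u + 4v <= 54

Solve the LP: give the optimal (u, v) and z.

u = -220/17, v = -392/17, maximum z = 3652/17

Vertices and z = 3u - 11v:
  (64/19, 130/19) → z = -1238/19
  (-220/17, -392/17) → z = 3652/17
  (-194/11, -202/11) → z = 1640/11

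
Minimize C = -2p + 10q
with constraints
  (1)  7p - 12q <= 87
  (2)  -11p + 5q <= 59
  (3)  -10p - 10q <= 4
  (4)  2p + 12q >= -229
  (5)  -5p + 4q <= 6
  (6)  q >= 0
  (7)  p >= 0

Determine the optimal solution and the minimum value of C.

p = 87/7, q = 0, minimum C = -174/7

The feasible region is unbounded (it extends along (12, 7), (4, 5)), but C strictly increases along every unbounded feasible direction, so there is no improving ray and the minimum is attained at a vertex.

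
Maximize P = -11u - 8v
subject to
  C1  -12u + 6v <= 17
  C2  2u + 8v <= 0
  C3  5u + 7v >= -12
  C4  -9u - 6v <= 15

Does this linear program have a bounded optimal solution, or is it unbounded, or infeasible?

bounded optimum

Extreme points and P = -11u - 8v:
  (-34/27, 17/54) → P = 34/3
  (-32/21, -3/14) → P = 388/21
  (-1, -1) → P = 19
The feasible region has finitely many vertices and no improving ray; the maximum is 19 at (-1, -1).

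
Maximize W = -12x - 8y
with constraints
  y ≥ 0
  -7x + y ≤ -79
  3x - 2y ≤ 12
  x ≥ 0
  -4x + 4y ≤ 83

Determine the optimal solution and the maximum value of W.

At the optimal vertex, -7x + y = -79 and 3x - 2y = 12.
Solving simultaneously gives x = 146/11, y = 153/11.

x = 146/11, y = 153/11, maximum W = -2976/11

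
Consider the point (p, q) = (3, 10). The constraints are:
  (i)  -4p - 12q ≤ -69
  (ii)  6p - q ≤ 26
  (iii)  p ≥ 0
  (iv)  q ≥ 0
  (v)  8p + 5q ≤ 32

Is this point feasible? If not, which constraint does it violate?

not feasible — violates (v)

Constraint (v): 8p + 5q = 74, which is not ≤ 32. All other constraints are satisfied.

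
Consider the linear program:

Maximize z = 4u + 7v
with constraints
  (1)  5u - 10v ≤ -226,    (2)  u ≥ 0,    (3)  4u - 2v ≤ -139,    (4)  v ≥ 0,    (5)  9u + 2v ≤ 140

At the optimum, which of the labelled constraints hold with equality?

Corner points and z = 4u + 7v:
  (0, 139/2) → z = 973/2
  (0, 70) → z = 490
  (1/13, 1811/26) → z = 12685/26

The maximum is at (0, 70). Substituting into each constraint, equality holds for (2) and (5); the remaining constraints have slack.

(2) and (5)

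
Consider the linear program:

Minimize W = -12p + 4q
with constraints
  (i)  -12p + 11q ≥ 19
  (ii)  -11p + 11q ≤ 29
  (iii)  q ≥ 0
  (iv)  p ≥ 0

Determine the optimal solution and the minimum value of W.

Extreme points and W = -12p + 4q:
  (10, 139/11) → W = -764/11
  (0, 19/11) → W = 76/11
  (0, 29/11) → W = 116/11

The optimum lies where -12p + 11q = 19 and -11p + 11q = 29.
Solving simultaneously gives p = 10, q = 139/11.

p = 10, q = 139/11, minimum W = -764/11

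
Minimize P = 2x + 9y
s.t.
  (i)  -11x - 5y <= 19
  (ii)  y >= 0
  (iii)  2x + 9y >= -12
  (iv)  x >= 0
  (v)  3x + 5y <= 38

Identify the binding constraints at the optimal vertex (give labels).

(ii) and (iv)

Vertices and P = 2x + 9y:
  (0, 0) → P = 0
  (38/3, 0) → P = 76/3
  (0, 38/5) → P = 342/5

The minimum is at (0, 0). Substituting into each constraint, equality holds for (ii) and (iv); the remaining constraints have slack.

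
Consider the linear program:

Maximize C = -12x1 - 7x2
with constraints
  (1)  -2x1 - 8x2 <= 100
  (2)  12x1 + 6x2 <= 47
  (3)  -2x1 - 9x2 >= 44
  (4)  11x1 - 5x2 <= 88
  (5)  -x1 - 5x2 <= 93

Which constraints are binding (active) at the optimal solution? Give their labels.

Extreme points and C = -12x1 - 7x2:
  (-274, 56) → C = 2896
  (102/49, -638/49) → C = 3242/49
  (572/109, -660/109) → C = -2244/109

The maximum is at (-274, 56). Substituting into each constraint, equality holds for (1) and (3); the remaining constraints have slack.

(1) and (3)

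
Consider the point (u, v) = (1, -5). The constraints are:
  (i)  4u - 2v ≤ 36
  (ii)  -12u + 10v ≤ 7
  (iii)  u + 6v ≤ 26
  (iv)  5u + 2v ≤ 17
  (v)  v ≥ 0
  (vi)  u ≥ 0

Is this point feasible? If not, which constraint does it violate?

Constraint (v): v = -5, which is not ≥ 0. All other constraints are satisfied.

not feasible — violates (v)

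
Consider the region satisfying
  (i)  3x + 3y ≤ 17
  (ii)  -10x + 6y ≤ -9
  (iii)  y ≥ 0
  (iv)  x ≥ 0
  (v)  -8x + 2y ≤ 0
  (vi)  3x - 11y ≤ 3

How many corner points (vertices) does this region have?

4

The feasible vertices (each the meet of two boundaries and inside every other half-plane) are:
  (43/16, 143/48)
  (14/3, 1)
  (9/10, 0)
  (1, 0)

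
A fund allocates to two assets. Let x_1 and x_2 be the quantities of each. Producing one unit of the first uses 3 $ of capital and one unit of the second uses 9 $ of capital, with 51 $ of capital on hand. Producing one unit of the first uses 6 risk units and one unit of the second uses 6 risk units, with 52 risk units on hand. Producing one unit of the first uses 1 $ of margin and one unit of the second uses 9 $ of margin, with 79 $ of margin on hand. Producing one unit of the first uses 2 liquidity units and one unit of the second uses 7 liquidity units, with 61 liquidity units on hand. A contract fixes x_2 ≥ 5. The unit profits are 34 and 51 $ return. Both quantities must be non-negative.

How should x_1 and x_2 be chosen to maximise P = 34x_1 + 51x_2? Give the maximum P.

x_1 = 2, x_2 = 5, maximum P = 323

Vertices and P = 34x_1 + 51x_2:
  (0, 17/3) → P = 289
  (0, 5) → P = 255
  (2, 5) → P = 323

At the optimal vertex, 3x_1 + 9x_2 = 51 and x_2 = 5.
Solving simultaneously gives x_1 = 2, x_2 = 5.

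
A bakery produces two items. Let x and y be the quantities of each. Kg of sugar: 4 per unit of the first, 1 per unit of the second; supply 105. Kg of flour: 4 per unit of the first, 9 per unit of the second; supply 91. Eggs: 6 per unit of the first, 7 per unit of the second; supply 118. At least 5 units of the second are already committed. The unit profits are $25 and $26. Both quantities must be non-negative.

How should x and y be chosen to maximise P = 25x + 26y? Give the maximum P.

x = 23/2, y = 5, maximum P = 835/2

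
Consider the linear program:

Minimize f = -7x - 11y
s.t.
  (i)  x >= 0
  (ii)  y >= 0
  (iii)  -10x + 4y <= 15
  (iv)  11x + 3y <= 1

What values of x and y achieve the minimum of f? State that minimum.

x = 0, y = 1/3, minimum f = -11/3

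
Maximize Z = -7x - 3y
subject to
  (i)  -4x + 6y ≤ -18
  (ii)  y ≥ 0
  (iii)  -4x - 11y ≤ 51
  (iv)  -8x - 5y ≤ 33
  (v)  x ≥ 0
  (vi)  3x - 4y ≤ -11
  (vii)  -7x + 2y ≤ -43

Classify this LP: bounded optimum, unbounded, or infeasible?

infeasible

The boundaries -4x + 6y = -18 and -7x + 2y = -43 meet at (111/17, 23/17), but that point violates 3x - 4y ≤ -11. Every candidate vertex is excluded by some other constraint, so the feasible region is empty.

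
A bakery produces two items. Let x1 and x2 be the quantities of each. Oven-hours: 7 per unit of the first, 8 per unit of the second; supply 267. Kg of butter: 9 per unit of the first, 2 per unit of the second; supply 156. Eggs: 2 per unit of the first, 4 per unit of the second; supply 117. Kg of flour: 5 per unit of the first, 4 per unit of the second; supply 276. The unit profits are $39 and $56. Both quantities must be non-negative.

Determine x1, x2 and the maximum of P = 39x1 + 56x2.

x1 = 11, x2 = 95/4, maximum P = 1759

Feasible corners and P = 39x1 + 56x2:
  (0, 0) → P = 0
  (0, 117/4) → P = 1638
  (52/3, 0) → P = 676
  (357/29, 1311/58) → P = 50631/29
  (11, 95/4) → P = 1759

The optimum lies where 7x1 + 8x2 = 267 and 2x1 + 4x2 = 117.
Solving simultaneously gives x1 = 11, x2 = 95/4.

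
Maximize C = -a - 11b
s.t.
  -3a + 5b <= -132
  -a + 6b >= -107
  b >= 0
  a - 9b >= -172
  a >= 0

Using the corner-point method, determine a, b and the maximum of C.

At the optimal vertex, -3a + 5b = -132 and b = 0.
Solving simultaneously gives a = 44, b = 0.

a = 44, b = 0, maximum C = -44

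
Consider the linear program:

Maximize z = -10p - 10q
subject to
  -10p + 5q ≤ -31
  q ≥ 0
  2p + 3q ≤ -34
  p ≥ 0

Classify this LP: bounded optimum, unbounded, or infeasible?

The boundaries -10p + 5q = -31 and q = 0 meet at (31/10, 0), but that point violates 2p + 3q ≤ -34. Every candidate vertex is excluded by some other constraint, so the feasible region is empty.

infeasible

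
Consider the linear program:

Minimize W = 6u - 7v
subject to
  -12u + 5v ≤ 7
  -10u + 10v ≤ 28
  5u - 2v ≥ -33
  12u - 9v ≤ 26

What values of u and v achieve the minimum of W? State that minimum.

u = 256/15, v = 298/15, minimum W = -110/3

Vertices and W = 6u - 7v:
  (1, 19/5) → W = -103/5
  (-193/48, -33/4) → W = 269/8
  (256/15, 298/15) → W = -110/3

The binding constraints are -10u + 10v = 28 and 12u - 9v = 26.
Solving simultaneously gives u = 256/15, v = 298/15.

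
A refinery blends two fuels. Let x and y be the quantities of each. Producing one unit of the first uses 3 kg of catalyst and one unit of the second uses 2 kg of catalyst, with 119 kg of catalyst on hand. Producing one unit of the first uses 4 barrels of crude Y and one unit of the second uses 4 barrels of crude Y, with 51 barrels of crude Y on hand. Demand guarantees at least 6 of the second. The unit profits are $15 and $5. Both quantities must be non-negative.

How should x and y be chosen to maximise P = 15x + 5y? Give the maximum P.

The binding constraints are 4x + 4y = 51 and y = 6.
Solving simultaneously gives x = 27/4, y = 6.

x = 27/4, y = 6, maximum P = 525/4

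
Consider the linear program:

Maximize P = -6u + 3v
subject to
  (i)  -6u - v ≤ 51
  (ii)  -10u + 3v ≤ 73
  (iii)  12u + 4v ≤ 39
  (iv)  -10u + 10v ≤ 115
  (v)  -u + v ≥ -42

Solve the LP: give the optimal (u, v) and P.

Vertices and P = -6u + 3v:
  (-113/14, -18/7) → P = 285/7
  (-9/7, -303/7) → P = -855/7
  (-11/2, 6) → P = 51
  (-7/16, 177/16) → P = 573/16
  (207/16, -465/16) → P = -2637/16

The binding constraints are -10u + 3v = 73 and -10u + 10v = 115.
Solving simultaneously gives u = -11/2, v = 6.

u = -11/2, v = 6, maximum P = 51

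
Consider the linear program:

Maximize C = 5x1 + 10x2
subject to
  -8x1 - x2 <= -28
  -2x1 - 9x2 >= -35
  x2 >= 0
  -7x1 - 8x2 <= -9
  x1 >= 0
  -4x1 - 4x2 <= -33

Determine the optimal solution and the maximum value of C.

Corner points and C = 5x1 + 10x2:
  (35/2, 0) → C = 175/2
  (157/28, 37/14) → C = 1525/28
  (33/4, 0) → C = 165/4

The optimum lies where -2x1 - 9x2 = -35 and x2 = 0.
Solving simultaneously gives x1 = 35/2, x2 = 0.

x1 = 35/2, x2 = 0, maximum C = 175/2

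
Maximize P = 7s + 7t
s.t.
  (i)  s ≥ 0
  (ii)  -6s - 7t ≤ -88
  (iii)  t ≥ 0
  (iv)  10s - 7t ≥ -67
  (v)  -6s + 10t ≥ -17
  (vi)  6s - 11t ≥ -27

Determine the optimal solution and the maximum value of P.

s = 457/6, t = 44, maximum P = 5047/6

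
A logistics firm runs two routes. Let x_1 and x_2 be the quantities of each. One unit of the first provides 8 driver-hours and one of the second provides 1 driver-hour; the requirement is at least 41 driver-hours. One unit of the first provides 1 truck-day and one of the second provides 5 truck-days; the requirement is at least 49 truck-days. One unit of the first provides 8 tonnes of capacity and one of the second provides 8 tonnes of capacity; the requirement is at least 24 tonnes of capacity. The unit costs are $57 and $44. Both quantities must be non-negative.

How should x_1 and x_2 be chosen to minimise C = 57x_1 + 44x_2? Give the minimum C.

x_1 = 4, x_2 = 9, minimum C = 624

Feasible corners and C = 57x_1 + 44x_2:
  (0, 41) → C = 1804
  (49, 0) → C = 2793
  (4, 9) → C = 624
The feasible region is unbounded (it extends along (0, 1), (1, 0)), but C strictly increases along every unbounded feasible direction, so there is no improving ray and the minimum is attained at a vertex.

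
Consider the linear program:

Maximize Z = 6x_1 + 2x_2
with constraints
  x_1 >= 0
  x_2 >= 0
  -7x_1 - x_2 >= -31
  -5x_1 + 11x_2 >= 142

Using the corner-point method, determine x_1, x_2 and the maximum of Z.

x_1 = 0, x_2 = 31, maximum Z = 62

Vertices and Z = 6x_1 + 2x_2:
  (0, 31) → Z = 62
  (0, 142/11) → Z = 284/11
  (199/82, 1149/82) → Z = 1746/41

The binding constraints are x_1 = 0 and -7x_1 - x_2 = -31.
Solving simultaneously gives x_1 = 0, x_2 = 31.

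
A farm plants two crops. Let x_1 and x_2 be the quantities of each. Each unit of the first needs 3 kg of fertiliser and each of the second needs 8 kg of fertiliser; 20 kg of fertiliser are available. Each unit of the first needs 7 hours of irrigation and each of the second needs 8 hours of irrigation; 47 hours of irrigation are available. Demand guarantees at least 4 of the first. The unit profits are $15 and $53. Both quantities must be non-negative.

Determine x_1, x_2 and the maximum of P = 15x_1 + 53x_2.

x_1 = 4, x_2 = 1, maximum P = 113

The binding constraints are 3x_1 + 8x_2 = 20 and x_1 = 4.
Solving simultaneously gives x_1 = 4, x_2 = 1.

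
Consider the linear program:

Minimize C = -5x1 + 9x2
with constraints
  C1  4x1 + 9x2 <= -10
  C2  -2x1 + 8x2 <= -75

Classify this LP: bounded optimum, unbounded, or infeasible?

From the feasible point (119/10, -32/5), moving in the direction (9, -4) keeps every constraint satisfied while C decreases without bound.

unbounded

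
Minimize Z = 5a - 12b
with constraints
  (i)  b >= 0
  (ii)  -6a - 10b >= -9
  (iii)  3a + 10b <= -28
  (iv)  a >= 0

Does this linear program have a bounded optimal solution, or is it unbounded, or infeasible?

The boundaries b = 0 and -6a - 10b = -9 meet at (3/2, 0), but that point violates 3a + 10b ≤ -28. Every candidate vertex is excluded by some other constraint, so the feasible region is empty.

infeasible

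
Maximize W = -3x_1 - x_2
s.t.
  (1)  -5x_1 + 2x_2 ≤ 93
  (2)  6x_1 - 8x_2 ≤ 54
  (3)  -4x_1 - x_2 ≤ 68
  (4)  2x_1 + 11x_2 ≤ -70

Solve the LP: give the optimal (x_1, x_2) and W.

Feasible corners and W = -3x_1 - x_2:
  (-245/19, -312/19) → W = 1047/19
  (17/41, -264/41) → W = 213/41
  (-113/7, -24/7) → W = 363/7

At the optimal vertex, 6x_1 - 8x_2 = 54 and -4x_1 - x_2 = 68.
Solving simultaneously gives x_1 = -245/19, x_2 = -312/19.

x_1 = -245/19, x_2 = -312/19, maximum W = 1047/19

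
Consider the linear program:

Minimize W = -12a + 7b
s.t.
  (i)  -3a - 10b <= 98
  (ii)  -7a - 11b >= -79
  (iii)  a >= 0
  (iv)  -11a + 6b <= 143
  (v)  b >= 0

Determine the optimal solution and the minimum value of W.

a = 79/7, b = 0, minimum W = -948/7

Vertices and W = -12a + 7b:
  (0, 79/11) → W = 553/11
  (79/7, 0) → W = -948/7
  (0, 0) → W = 0

At the optimal vertex, -7a - 11b = -79 and b = 0.
Solving simultaneously gives a = 79/7, b = 0.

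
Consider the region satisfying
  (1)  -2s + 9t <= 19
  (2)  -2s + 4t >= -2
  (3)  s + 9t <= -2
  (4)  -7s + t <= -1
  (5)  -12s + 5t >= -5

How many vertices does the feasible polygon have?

Pairwise boundary intersections that survive every other constraint:
  (1/13, -6/13)
  (5/19, -7/19)
  (7/64, -15/64)
  (35/113, -29/113)

4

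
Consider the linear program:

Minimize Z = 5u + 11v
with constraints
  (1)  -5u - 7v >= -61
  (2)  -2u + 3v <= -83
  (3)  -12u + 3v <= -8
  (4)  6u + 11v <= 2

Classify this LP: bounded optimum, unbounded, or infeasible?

From the feasible point (657/13, -356/13), moving in the direction (-3, -12) keeps every constraint satisfied while Z decreases without bound.

unbounded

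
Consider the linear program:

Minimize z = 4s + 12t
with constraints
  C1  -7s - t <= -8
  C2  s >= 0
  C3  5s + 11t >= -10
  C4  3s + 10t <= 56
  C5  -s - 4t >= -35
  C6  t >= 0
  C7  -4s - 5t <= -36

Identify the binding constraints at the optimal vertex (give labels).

Vertices and z = 4s + 12t:
  (56/3, 0) → z = 224/3
  (16/5, 116/25) → z = 1712/25
  (9, 0) → z = 36

The minimum is at (9, 0). Substituting into each constraint, equality holds for C6 and C7; the remaining constraints have slack.

C6 and C7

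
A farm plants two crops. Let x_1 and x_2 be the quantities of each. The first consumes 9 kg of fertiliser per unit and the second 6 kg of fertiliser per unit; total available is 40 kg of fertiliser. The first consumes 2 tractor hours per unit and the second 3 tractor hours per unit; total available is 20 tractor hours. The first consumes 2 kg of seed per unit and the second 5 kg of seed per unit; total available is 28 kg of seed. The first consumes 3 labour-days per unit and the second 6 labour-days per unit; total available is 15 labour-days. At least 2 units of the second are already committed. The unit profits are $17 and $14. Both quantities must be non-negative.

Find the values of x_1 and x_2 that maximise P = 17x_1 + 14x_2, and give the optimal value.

x_1 = 1, x_2 = 2, maximum P = 45

Extreme points and P = 17x_1 + 14x_2:
  (0, 5/2) → P = 35
  (0, 2) → P = 28
  (1, 2) → P = 45

The binding constraints are 3x_1 + 6x_2 = 15 and x_2 = 2.
Solving simultaneously gives x_1 = 1, x_2 = 2.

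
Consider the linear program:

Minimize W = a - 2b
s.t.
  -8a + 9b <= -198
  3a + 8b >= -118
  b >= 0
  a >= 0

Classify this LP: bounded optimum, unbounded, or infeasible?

From the feasible point (99/4, 0), moving in the direction (9, 8) keeps every constraint satisfied while W decreases without bound.

unbounded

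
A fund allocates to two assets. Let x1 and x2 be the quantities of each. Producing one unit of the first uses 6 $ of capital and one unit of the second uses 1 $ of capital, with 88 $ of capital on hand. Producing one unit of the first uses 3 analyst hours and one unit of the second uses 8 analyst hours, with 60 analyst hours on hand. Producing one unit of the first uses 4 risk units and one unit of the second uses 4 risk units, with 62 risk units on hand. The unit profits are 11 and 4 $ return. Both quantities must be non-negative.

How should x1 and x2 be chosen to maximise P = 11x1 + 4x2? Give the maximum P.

Vertices and P = 11x1 + 4x2:
  (0, 0) → P = 0
  (0, 15/2) → P = 30
  (44/3, 0) → P = 484/3
  (29/2, 1) → P = 327/2
  (64/5, 27/10) → P = 758/5

At the optimal vertex, 6x1 + x2 = 88 and 4x1 + 4x2 = 62.
Solving simultaneously gives x1 = 29/2, x2 = 1.

x1 = 29/2, x2 = 1, maximum P = 327/2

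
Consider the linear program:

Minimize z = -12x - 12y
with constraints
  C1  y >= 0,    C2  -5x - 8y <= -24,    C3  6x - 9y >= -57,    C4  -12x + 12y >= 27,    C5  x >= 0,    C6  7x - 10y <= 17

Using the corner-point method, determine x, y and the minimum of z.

x = 49/4, y = 29/2, minimum z = -321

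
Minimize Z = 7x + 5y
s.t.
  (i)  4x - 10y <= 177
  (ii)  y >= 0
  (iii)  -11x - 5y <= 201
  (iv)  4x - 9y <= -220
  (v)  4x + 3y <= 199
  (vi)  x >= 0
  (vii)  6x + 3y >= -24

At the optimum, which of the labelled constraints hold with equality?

(iv) and (vi)

Extreme points and Z = 7x + 5y:
  (377/16, 419/12) → Z = 16297/48
  (0, 220/9) → Z = 1100/9
  (0, 199/3) → Z = 995/3

The minimum is at (0, 220/9). Substituting into each constraint, equality holds for (iv) and (vi); the remaining constraints have slack.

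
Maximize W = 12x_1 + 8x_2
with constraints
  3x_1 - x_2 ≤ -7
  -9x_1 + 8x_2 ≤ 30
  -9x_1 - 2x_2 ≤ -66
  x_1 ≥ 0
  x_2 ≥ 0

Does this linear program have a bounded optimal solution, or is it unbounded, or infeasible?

The boundaries 3x_1 - x_2 = -7 and -9x_1 - 2x_2 = -66 meet at (52/15, 87/5), but that point violates -9x_1 + 8x_2 ≤ 30. Every candidate vertex is excluded by some other constraint, so the feasible region is empty.

infeasible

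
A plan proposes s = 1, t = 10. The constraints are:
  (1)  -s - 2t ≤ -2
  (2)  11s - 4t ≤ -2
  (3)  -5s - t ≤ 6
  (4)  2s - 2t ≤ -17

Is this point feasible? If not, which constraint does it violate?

(1): -21 ≤ -2 ✓
(2): -29 ≤ -2 ✓
(3): -15 ≤ 6 ✓
(4): -18 ≤ -17 ✓

feasible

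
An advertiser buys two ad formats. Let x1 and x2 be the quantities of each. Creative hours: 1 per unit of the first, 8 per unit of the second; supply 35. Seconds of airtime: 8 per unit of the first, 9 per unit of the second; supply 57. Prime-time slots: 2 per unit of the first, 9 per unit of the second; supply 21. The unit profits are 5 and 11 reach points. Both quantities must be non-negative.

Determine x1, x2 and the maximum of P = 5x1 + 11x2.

Feasible corners and P = 5x1 + 11x2:
  (0, 0) → P = 0
  (0, 7/3) → P = 77/3
  (57/8, 0) → P = 285/8
  (6, 1) → P = 41

At the optimal vertex, 8x1 + 9x2 = 57 and 2x1 + 9x2 = 21.
Solving simultaneously gives x1 = 6, x2 = 1.

x1 = 6, x2 = 1, maximum P = 41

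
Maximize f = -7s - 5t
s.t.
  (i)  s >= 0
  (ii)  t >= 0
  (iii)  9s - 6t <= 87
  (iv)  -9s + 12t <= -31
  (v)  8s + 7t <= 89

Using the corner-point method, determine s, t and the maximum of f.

The optimum lies where t = 0 and -9s + 12t = -31.
Solving simultaneously gives s = 31/9, t = 0.

s = 31/9, t = 0, maximum f = -217/9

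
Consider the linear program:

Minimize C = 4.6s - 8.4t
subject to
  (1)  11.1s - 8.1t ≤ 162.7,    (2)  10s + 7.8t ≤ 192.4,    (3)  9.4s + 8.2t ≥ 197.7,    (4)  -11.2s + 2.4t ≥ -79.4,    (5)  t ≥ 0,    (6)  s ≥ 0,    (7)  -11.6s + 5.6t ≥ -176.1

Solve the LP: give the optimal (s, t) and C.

Corner points and C = 4.6s - 8.4t:
  (1781/434, 4211/217) → C = -312761/2170
  (0, 74/3) → C = -1036/5
  (0, 1977/82) → C = -41517/205

The optimum lies where 10s + 7.8t = 192.4 and s = 0.
Solving simultaneously gives s = 0, t = 74/3.

s = 0, t = 74/3, minimum C = -1036/5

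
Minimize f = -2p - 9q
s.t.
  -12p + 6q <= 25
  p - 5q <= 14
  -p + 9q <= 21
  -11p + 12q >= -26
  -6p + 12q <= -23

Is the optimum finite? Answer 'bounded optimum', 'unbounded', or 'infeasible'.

Feasible corners and f = -2p - 9q:
  (-38/43, -128/43) → f = 1228/43
  (-53/18, -61/18) → f = 655/18
  (3/5, -97/60) → f = 267/20
The feasible region has finitely many vertices and no improving ray; the minimum is 267/20 at (3/5, -97/60).

bounded optimum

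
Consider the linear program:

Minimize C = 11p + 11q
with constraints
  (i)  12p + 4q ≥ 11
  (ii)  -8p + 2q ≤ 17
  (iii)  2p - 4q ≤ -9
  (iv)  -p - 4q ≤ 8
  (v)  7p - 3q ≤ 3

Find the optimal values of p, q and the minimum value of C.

The feasible region is unbounded (it extends along (3, 7), (1, 4)), but C strictly increases along every unbounded feasible direction, so there is no improving ray and the minimum is attained at a vertex.

At the optimal vertex, 12p + 4q = 11 and 2p - 4q = -9.
Solving simultaneously gives p = 1/7, q = 65/28.

p = 1/7, q = 65/28, minimum C = 759/28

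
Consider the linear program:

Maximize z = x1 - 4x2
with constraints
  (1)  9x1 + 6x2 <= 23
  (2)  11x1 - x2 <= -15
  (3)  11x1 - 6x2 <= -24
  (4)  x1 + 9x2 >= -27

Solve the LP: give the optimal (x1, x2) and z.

Corner points and z = x1 - 4x2:
  (-67/75, 388/75) → z = -1619/75
  (-6/5, 9/5) → z = -42/5
  (-18/5, -13/5) → z = 34/5
The feasible region is unbounded (it extends along (-9, 1), (-2, 3)), but z strictly decreases along every unbounded feasible direction, so there is no improving ray and the maximum is attained at a vertex.

x1 = -18/5, x2 = -13/5, maximum z = 34/5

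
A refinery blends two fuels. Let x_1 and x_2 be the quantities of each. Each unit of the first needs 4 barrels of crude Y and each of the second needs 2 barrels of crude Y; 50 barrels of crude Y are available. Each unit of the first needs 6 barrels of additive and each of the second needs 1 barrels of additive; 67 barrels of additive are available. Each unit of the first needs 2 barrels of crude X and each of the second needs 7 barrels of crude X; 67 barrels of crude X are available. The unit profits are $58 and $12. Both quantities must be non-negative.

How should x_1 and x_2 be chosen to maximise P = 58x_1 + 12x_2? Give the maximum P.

x_1 = 21/2, x_2 = 4, maximum P = 657

At the optimal vertex, 4x_1 + 2x_2 = 50 and 6x_1 + x_2 = 67.
Solving simultaneously gives x_1 = 21/2, x_2 = 4.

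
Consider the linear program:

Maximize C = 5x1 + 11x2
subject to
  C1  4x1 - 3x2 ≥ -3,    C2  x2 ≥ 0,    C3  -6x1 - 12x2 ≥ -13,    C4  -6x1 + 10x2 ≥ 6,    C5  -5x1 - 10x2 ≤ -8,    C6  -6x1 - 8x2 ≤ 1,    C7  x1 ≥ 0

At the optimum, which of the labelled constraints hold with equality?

Feasible corners and C = 5x1 + 11x2:
  (1/22, 35/33) → C = 785/66
  (0, 1) → C = 11
  (29/66, 19/22) → C = 386/33
  (2/11, 39/55) → C = 479/55
  (0, 4/5) → C = 44/5

The maximum is at (1/22, 35/33). Substituting into each constraint, equality holds for C1 and C3; the remaining constraints have slack.

C1 and C3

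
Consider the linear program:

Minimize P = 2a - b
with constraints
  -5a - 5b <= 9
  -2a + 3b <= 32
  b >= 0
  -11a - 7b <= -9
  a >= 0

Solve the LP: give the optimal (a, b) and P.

a = 0, b = 32/3, minimum P = -32/3

Extreme points and P = 2a - b:
  (0, 32/3) → P = -32/3
  (9/11, 0) → P = 18/11
  (0, 9/7) → P = -9/7
The feasible region is unbounded (it extends along (1, 0), (3, 2)), but P strictly increases along every unbounded feasible direction, so there is no improving ray and the minimum is attained at a vertex.

The binding constraints are -2a + 3b = 32 and a = 0.
Solving simultaneously gives a = 0, b = 32/3.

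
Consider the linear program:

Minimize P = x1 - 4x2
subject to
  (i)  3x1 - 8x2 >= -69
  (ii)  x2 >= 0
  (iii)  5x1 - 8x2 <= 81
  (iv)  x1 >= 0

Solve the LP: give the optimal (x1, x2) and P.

x1 = 75, x2 = 147/4, minimum P = -72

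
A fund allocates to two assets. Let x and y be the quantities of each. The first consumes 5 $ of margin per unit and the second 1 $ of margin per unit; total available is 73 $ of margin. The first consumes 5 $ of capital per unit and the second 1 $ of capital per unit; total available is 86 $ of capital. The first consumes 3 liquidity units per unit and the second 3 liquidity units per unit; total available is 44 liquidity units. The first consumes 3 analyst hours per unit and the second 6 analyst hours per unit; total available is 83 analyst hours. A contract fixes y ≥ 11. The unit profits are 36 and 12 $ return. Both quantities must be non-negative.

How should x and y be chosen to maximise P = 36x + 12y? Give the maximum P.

Corner points and P = 36x + 12y:
  (0, 83/6) → P = 166
  (0, 11) → P = 132
  (5/3, 13) → P = 216
  (11/3, 11) → P = 264

The optimum lies where 3x + 3y = 44 and y = 11.
Solving simultaneously gives x = 11/3, y = 11.

x = 11/3, y = 11, maximum P = 264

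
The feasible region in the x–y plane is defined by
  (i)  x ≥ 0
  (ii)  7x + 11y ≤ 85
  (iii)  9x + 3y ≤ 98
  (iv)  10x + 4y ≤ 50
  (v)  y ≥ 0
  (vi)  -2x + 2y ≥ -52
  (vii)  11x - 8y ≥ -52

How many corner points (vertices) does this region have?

5

The feasible vertices (each the meet of two boundaries and inside every other half-plane) are:
  (0, 0)
  (0, 13/2)
  (105/41, 250/41)
  (36/59, 433/59)
  (5, 0)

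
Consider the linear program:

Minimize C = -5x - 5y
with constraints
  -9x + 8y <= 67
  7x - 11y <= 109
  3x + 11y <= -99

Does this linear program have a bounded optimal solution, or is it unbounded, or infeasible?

bounded optimum

Extreme points and C = -5x - 5y:
  (-1609/43, -1450/43) → C = 15295/43
  (-1529/123, -230/41) → C = 11095/123
  (1, -102/11) → C = 455/11
The feasible region has finitely many vertices and no improving ray; the minimum is 455/11 at (1, -102/11).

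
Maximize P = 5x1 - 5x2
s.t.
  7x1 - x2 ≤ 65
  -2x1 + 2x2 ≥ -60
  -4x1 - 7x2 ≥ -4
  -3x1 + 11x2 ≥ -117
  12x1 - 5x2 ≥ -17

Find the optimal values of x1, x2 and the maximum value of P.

x1 = 299/37, x2 = -312/37, maximum P = 3055/37

Vertices and P = 5x1 - 5x2:
  (459/53, -232/53) → P = 3455/53
  (299/37, -312/37) → P = 3055/37
  (-99/104, 29/26) → P = -1075/104
  (-772/117, -485/39) → P = 3415/117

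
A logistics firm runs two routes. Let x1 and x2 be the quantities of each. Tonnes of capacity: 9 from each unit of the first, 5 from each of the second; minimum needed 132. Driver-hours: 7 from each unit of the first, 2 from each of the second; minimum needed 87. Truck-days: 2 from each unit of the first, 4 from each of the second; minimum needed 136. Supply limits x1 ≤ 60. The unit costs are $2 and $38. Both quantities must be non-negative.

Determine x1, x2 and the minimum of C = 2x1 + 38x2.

Extreme points and C = 2x1 + 38x2:
  (0, 87/2) → C = 1653
  (19/6, 389/12) → C = 7429/6
  (60, 4) → C = 272
The feasible region is unbounded (it extends along (0, 1)), but C strictly increases along every unbounded feasible direction, so there is no improving ray and the minimum is attained at a vertex.

x1 = 60, x2 = 4, minimum C = 272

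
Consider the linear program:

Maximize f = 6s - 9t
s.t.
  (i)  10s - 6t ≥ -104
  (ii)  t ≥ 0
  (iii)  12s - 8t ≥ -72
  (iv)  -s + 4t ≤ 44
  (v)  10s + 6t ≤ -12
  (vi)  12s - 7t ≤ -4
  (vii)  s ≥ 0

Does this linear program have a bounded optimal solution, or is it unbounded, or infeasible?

infeasible

The boundaries t = 0 and 12s - 8t = -72 meet at (-6, 0), but that point violates s ≥ 0. Every candidate vertex is excluded by some other constraint, so the feasible region is empty.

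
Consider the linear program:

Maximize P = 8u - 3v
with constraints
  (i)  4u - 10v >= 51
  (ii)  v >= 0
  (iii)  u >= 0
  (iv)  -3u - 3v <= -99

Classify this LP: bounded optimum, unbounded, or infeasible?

From the feasible point (381/14, 81/14), moving in the direction (10, 4) keeps every constraint satisfied while P increases without bound.

unbounded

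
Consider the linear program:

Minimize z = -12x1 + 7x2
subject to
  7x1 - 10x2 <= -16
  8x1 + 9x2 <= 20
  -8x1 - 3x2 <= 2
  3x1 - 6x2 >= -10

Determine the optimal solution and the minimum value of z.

x1 = 1/3, x2 = 11/6, minimum z = 53/6

Extreme points and z = -12x1 + 7x2:
  (-68/101, 114/101) → z = 1614/101
  (1/3, 11/6) → z = 53/6
  (-14/19, 74/57) → z = 1022/57

At the optimal vertex, 7x1 - 10x2 = -16 and 3x1 - 6x2 = -10.
Solving simultaneously gives x1 = 1/3, x2 = 11/6.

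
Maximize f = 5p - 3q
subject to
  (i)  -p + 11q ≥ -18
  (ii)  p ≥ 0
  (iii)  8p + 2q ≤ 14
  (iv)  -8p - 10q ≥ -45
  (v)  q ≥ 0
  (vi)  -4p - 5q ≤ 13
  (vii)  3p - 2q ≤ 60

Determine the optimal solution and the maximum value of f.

Extreme points and f = 5p - 3q:
  (0, 9/2) → f = -27/2
  (0, 0) → f = 0
  (25/32, 31/8) → f = -247/32
  (7/4, 0) → f = 35/4

p = 7/4, q = 0, maximum f = 35/4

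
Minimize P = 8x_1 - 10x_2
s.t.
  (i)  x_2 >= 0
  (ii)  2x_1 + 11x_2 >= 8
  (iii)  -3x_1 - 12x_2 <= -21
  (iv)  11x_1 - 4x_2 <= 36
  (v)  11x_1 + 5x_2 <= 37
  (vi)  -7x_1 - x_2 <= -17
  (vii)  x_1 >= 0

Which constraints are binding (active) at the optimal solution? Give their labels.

(v) and (vi)

Vertices and P = 8x_1 - 10x_2:
  (113/39, 40/39) → P = 168/13
  (61/27, 32/27) → P = 56/9
  (2, 3) → P = -14

The minimum is at (2, 3). Substituting into each constraint, equality holds for (v) and (vi); the remaining constraints have slack.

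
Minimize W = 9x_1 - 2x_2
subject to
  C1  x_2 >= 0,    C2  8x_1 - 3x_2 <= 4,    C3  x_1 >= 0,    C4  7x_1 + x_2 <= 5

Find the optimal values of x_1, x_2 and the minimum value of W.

Feasible corners and W = 9x_1 - 2x_2:
  (1/2, 0) → W = 9/2
  (0, 0) → W = 0
  (19/29, 12/29) → W = 147/29
  (0, 5) → W = -10

x_1 = 0, x_2 = 5, minimum W = -10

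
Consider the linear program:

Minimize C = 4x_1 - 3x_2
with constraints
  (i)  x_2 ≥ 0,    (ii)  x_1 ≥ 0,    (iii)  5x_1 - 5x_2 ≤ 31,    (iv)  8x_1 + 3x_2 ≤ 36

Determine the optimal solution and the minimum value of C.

x_1 = 0, x_2 = 12, minimum C = -36

Feasible corners and C = 4x_1 - 3x_2:
  (0, 0) → C = 0
  (9/2, 0) → C = 18
  (0, 12) → C = -36

At the optimal vertex, x_1 = 0 and 8x_1 + 3x_2 = 36.
Solving simultaneously gives x_1 = 0, x_2 = 12.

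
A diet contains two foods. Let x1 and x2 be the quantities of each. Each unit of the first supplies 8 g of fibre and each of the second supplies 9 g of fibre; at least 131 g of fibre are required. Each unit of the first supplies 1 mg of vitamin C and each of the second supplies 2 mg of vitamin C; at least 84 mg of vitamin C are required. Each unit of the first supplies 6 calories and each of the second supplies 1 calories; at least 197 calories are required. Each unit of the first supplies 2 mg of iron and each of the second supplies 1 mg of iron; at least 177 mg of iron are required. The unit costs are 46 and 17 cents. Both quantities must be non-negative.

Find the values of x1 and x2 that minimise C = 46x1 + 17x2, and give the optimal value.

x1 = 5, x2 = 167, minimum C = 3069

Corner points and C = 46x1 + 17x2:
  (0, 197) → C = 3349
  (177/2, 0) → C = 4071
  (5, 167) → C = 3069
The feasible region is unbounded (it extends along (0, 1), (1, 0)), but C strictly increases along every unbounded feasible direction, so there is no improving ray and the minimum is attained at a vertex.

At the optimal vertex, 6x1 + x2 = 197 and 2x1 + x2 = 177.
Solving simultaneously gives x1 = 5, x2 = 167.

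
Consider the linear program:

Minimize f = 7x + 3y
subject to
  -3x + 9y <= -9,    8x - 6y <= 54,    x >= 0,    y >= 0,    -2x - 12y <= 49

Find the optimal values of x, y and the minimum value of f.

At the optimal vertex, -3x + 9y = -9 and y = 0.
Solving simultaneously gives x = 3, y = 0.

x = 3, y = 0, minimum f = 21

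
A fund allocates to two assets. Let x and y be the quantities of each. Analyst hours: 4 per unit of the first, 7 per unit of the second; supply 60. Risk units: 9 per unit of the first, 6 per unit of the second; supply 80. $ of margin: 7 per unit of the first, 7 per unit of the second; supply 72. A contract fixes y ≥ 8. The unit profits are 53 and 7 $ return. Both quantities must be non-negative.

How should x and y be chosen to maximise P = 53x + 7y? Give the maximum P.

Feasible corners and P = 53x + 7y:
  (0, 60/7) → P = 60
  (0, 8) → P = 56
  (1, 8) → P = 109

x = 1, y = 8, maximum P = 109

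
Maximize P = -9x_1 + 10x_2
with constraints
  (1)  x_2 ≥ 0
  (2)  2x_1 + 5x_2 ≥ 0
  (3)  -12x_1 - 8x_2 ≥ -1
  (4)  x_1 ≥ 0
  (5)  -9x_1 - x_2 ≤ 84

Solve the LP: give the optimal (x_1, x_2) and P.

Extreme points and P = -9x_1 + 10x_2:
  (0, 0) → P = 0
  (1/12, 0) → P = -3/4
  (0, 1/8) → P = 5/4

At the optimal vertex, -12x_1 - 8x_2 = -1 and x_1 = 0.
Solving simultaneously gives x_1 = 0, x_2 = 1/8.

x_1 = 0, x_2 = 1/8, maximum P = 5/4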